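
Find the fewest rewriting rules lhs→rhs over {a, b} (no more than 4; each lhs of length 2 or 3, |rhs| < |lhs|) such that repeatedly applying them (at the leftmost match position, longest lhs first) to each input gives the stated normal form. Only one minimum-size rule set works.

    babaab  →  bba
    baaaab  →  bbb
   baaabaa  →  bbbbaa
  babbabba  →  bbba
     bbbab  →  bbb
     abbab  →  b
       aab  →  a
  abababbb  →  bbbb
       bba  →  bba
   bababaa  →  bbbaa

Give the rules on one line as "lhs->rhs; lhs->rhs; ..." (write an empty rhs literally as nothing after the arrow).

  | babaab => bbaab => bba
  | baaaab => bbbab => bbb
  | baaabaa => bbbbaa
  | babbabba => bbabba => bbba

aaa->bb; ab->; aba->ba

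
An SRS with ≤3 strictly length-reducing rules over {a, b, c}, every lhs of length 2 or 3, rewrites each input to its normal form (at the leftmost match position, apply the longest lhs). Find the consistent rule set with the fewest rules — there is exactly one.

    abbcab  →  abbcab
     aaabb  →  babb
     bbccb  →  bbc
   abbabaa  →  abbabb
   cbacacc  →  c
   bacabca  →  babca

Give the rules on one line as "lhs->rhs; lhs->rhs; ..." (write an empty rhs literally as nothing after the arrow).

aa->b; ac->; cb->

  | abbcab
  | aaabb => babb
  | bbccb => bbc
  | abbabaa => abbabb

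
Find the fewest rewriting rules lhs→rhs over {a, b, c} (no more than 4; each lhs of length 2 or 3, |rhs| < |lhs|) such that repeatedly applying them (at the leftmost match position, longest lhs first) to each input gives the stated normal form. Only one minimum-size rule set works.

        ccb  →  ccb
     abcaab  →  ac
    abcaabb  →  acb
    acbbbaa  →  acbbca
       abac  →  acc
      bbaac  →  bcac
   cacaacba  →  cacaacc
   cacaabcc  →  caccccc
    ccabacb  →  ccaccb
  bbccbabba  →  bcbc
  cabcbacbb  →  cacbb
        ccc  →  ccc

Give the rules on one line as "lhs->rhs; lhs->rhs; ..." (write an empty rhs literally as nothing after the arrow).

aab->cc; ba->c; bcc->

  | ccb
  | abcaab => abccc => ac
  | abcaabb => abcccb => acb
  | acbbbaa => acbbca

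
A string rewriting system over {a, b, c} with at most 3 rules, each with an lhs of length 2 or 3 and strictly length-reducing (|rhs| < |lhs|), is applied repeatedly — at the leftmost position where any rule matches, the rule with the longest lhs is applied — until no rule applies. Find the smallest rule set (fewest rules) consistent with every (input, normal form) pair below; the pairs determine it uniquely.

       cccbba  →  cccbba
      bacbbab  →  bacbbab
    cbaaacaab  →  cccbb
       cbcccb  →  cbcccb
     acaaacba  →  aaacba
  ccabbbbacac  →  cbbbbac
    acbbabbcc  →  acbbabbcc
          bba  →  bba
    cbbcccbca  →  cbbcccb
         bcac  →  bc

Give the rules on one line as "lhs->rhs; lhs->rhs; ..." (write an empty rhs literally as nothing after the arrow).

  | cccbba
  | bacbbab
  | cbaaacaab => ccbacaab => ccbaab => cccbb
  | cbcccb

baa->cb; ca->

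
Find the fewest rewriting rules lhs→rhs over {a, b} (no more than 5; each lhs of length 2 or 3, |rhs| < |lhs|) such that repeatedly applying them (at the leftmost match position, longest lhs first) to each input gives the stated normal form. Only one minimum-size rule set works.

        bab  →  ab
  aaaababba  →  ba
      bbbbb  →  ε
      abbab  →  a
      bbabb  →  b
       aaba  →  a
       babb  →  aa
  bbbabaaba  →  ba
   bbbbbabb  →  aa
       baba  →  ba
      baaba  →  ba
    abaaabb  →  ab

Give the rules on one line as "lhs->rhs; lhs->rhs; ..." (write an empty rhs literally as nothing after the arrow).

aab->; aba->ba; bab->ab; bb->a

  | bab => ab
  | aaaababba => aaabba => aba => ba
  | bbbbb => abbb => aab => ε
  | abbab => aaab => a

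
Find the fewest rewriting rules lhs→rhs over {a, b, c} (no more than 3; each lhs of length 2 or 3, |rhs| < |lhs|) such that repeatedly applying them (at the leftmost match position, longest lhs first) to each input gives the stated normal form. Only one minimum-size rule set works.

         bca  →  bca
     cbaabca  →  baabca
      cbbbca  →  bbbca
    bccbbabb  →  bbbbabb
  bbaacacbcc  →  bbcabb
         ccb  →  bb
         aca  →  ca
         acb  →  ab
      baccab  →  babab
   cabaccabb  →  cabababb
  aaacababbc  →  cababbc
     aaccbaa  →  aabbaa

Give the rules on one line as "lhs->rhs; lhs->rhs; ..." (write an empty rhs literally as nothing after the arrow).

aca->ca; cb->b; cc->b

  | bca
  | cbaabca => baabca
  | cbbbca => bbbca
  | bccbbabb => bbbbabb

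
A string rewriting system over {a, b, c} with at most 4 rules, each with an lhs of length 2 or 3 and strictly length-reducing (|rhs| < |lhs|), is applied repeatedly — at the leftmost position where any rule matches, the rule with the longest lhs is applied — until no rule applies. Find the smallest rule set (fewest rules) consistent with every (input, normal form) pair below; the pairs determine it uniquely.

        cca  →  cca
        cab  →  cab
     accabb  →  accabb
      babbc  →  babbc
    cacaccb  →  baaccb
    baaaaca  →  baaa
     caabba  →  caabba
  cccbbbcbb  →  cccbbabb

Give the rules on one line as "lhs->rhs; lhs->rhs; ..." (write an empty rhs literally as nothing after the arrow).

  | cca
  | cab
  | accabb
  | babbc

aca->; bcb->ab; cac->ba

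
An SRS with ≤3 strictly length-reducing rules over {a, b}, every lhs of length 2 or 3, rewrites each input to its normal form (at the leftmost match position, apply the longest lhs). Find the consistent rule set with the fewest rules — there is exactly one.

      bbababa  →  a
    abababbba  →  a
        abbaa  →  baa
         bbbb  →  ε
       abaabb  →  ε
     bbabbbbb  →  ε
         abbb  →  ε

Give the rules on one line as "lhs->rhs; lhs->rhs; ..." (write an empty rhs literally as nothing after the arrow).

ab->; bb->

  | bbababa => ababa => aba => a
  | abababbba => ababbba => abbba => bba => a
  | abbaa => baa
  | bbbb => bb => ε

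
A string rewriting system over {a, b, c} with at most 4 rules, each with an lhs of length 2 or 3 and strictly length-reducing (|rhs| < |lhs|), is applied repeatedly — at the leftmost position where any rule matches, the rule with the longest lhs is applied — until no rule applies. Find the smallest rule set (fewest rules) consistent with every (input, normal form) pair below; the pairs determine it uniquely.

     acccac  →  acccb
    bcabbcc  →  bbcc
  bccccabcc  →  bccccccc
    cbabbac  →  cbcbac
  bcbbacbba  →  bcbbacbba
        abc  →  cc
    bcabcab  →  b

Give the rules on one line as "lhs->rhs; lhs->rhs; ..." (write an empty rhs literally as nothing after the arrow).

ab->c; bca->; cac->cb

  | acccac => acccb
  | bcabbcc => bbcc
  | bccccabcc => bccccccc
  | cbabbac => cbcbac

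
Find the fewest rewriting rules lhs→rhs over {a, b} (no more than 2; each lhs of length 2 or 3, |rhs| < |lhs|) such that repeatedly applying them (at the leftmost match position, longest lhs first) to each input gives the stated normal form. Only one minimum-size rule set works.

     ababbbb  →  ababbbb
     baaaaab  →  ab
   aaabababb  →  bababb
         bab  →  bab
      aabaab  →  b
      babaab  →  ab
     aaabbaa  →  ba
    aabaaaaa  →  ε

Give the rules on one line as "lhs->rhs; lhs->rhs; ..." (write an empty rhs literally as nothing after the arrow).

  | ababbbb
  | baaaaab => aaaab => ab
  | aaabababb => bababb
  | bab

aaa->; baa->a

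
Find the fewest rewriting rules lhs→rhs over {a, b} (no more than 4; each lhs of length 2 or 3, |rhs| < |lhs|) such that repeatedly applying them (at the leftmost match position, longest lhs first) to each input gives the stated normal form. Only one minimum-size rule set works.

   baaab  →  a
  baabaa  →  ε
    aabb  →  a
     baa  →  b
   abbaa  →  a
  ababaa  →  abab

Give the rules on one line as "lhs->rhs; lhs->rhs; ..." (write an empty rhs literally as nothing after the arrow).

aa->; aaa->; bb->a

  | baaab => bb => a
  | baabaa => bbaa => aaa => ε
  | aabb => bb => a
  | baa => b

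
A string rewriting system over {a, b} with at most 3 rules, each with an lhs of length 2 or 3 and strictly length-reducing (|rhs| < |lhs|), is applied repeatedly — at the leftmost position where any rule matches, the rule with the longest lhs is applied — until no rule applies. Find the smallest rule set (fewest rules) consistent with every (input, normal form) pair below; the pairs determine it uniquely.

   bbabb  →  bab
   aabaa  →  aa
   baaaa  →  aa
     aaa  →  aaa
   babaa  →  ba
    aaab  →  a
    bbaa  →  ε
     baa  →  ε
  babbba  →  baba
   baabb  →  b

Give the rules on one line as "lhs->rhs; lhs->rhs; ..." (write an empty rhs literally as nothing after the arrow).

aab->; baa->; bb->b

  | bbabb => babb => bab
  | aabaa => aa
  | baaaa => aa
  | aaa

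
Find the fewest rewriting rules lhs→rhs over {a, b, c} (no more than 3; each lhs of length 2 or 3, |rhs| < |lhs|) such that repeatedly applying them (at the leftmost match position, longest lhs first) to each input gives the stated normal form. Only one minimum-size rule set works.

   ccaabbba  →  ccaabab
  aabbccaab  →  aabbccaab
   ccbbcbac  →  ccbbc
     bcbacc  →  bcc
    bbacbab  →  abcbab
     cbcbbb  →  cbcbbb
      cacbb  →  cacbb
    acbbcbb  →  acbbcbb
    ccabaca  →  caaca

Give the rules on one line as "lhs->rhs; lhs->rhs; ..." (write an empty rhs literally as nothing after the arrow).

  | ccaabbba => ccaabab
  | aabbccaab
  | ccbbcbac => ccbbc
  | bcbacc => bcc

bac->; bba->ab; cab->a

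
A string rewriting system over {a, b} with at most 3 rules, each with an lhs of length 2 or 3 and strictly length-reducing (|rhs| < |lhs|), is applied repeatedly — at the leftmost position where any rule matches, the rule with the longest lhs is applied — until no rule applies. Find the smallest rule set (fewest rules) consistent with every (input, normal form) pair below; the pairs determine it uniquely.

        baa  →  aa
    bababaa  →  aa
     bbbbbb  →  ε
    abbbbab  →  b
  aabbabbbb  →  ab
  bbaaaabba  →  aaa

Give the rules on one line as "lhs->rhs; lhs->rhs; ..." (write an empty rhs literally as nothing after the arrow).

  | baa => aa
  | bababaa => ababaa => baa => aa
  | bbbbbb => bbb => ε
  | abbbbab => abab => b

aba->; ba->a; bbb->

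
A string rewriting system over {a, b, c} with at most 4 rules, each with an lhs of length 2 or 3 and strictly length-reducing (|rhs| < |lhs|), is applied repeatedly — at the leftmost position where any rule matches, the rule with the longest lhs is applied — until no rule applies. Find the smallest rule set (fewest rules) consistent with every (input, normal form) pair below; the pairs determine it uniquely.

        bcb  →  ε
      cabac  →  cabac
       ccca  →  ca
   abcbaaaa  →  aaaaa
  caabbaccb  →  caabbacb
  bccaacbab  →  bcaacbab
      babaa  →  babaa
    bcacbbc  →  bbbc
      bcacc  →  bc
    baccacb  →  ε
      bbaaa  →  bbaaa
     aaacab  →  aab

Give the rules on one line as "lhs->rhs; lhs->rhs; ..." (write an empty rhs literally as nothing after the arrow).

  | bcb => ε
  | cabac
  | ccca => cca => ca
  | abcbaaaa => aaaaa

aca->; bcb->; cac->; cc->c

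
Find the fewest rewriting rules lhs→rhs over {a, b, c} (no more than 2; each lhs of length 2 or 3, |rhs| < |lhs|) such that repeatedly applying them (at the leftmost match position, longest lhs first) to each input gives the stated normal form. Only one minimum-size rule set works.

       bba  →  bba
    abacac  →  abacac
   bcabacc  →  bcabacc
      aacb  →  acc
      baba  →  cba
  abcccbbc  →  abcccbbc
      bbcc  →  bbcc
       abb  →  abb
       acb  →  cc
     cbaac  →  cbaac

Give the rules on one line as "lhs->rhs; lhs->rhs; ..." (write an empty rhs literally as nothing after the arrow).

  | bba
  | abacac
  | bcabacc
  | aacb => acc

acb->cc; bab->cb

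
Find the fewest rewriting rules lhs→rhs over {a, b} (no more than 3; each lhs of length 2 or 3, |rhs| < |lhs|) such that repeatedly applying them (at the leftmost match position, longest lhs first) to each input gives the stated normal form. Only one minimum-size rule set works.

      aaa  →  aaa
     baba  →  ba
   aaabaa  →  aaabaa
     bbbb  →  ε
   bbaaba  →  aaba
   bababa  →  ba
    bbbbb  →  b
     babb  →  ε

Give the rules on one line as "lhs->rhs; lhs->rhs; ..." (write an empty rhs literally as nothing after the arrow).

  | aaa
  | baba => ba
  | aaabaa
  | bbbb => bb => ε

bab->b; bb->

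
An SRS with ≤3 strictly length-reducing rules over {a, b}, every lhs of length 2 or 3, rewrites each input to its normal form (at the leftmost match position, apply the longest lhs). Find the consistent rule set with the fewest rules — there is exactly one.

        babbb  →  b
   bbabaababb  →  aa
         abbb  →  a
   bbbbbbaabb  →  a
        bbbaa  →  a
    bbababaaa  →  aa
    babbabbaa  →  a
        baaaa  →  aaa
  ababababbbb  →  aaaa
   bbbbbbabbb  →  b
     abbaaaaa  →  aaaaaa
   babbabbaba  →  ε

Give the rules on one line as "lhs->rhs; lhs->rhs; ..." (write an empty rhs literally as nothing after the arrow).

  | babbb => bbb => bb => b
  | bbabaababb => babaababb => baababb => ababb => aabb => aab => aa
  | abbb => abb => ab => a
  | bbbbbbaabb => bbbbbaabb => bbbbaabb => bbbaabb => bbaabb => baabb => abb => ab => a

ab->a; ba->; bb->b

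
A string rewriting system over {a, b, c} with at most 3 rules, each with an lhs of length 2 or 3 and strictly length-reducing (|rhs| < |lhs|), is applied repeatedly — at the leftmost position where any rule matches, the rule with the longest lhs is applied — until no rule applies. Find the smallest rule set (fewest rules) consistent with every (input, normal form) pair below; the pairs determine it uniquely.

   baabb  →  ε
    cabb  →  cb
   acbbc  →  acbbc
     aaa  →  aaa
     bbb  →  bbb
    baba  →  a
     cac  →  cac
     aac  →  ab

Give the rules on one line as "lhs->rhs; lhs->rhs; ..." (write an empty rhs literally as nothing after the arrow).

  | baabb => bab => ε
  | cabb => cb
  | acbbc
  | aaa

aac->ab; abb->b; bab->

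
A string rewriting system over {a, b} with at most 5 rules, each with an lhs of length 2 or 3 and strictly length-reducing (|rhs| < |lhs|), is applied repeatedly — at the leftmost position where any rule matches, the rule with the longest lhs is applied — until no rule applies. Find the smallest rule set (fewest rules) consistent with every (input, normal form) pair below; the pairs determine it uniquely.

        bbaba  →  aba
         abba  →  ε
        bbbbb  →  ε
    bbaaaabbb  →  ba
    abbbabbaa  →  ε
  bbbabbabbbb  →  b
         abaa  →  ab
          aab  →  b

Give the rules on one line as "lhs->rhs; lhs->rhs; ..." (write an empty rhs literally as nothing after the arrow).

aa->; aaa->b; bb->; bbb->

  | bbaba => aba
  | abba => aa => ε
  | bbbbb => bb => ε
  | bbaaaabbb => aaaabbb => babbb => ba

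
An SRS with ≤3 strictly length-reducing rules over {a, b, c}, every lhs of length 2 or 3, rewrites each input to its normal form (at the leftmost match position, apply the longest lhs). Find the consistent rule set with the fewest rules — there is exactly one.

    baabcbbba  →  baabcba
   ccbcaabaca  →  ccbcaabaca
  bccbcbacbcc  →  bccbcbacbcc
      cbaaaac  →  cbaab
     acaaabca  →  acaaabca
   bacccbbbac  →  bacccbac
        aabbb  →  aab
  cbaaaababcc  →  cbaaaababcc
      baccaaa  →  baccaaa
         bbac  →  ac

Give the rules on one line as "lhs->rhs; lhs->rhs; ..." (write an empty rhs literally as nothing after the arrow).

  | baabcbbba => baabcba
  | ccbcaabaca
  | bccbcbacbcc
  | cbaaaac => cbaab

aac->b; bb->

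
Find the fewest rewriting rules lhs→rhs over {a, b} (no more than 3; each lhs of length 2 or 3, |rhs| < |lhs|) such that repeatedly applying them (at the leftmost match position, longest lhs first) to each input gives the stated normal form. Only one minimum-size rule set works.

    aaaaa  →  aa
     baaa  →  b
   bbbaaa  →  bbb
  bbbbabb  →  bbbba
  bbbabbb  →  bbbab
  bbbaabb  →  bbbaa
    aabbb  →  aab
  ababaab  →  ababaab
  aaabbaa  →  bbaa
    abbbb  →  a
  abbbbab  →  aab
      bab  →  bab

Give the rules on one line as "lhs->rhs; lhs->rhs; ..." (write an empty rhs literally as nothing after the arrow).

  | aaaaa => aa
  | baaa => b
  | bbbaaa => bbb
  | bbbbabb => bbbba

aaa->; abb->a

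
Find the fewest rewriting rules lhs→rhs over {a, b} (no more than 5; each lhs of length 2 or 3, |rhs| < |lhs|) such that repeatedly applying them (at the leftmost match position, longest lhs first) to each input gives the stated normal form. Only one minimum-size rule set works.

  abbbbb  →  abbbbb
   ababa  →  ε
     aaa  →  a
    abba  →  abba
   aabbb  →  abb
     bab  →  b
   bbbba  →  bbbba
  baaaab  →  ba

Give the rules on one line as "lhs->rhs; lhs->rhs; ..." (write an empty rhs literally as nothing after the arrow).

  | abbbbb
  | ababa => aaba => aa => ε
  | aaa => a
  | abba

aa->; aab->a; aba->aa; bab->b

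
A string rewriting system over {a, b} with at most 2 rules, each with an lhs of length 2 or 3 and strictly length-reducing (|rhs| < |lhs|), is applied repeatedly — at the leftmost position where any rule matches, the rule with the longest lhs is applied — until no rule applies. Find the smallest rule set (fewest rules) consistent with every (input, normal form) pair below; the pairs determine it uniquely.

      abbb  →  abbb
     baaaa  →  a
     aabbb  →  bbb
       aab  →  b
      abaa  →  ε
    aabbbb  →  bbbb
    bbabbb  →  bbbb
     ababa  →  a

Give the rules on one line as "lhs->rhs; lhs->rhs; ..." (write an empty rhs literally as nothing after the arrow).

aa->; ba->

  | abbb
  | baaaa => aaa => a
  | aabbb => bbb
  | aab => b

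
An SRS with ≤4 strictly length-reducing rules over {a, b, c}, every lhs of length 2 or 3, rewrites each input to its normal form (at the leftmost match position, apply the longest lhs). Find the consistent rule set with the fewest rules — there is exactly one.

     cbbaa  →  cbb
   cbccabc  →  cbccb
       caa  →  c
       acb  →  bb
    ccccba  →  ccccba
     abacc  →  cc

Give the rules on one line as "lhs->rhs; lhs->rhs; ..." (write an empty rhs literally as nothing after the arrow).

aa->; ab->a; ac->b

  | cbbaa => cbb
  | cbccabc => cbccac => cbccb
  | caa => c
  | acb => bb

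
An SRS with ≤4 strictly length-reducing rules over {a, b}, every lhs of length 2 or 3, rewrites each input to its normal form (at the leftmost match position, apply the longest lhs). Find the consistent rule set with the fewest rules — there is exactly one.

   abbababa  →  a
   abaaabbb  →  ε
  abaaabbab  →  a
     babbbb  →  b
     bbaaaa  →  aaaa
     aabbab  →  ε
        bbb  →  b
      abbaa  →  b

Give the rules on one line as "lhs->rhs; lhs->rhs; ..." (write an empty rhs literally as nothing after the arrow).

  | abbababa => bababa => bbaba => aba => a
  | abaaabbb => aaabbb => aabb => ab => ε
  | abaaabbab => aaabbab => aabab => aab => a
  | babbbb => bbbbb => bbb => b

ab->; ba->b; bb->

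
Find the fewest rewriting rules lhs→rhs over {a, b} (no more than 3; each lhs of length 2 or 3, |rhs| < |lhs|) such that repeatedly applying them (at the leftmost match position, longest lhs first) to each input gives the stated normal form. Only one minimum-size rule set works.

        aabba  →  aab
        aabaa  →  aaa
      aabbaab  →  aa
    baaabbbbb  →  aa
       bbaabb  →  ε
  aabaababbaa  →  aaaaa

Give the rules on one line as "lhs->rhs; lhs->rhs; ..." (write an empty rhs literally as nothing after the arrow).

  | aabba => aab
  | aabaa => aaa
  | aabbaab => aabab => aaba => aa
  | baaabbbbb => aabbbbb => aababb => aabab => aaba => aa

ba->; bab->ba; bbb->ba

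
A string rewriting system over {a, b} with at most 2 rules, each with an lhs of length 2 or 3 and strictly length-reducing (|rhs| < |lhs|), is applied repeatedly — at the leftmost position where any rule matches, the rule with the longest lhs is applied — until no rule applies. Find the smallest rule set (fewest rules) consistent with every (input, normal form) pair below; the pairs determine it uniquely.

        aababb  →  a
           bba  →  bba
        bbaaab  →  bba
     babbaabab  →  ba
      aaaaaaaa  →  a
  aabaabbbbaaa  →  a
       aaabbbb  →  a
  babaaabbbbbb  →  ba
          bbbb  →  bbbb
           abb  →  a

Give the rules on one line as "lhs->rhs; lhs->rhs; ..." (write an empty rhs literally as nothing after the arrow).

  | aababb => ababb => aabb => abb => ab => a
  | bba
  | bbaaab => bbaab => bbab => bba
  | babbaabab => babaabab => baaabab => baabab => babab => baab => bab => ba

aa->a; ab->a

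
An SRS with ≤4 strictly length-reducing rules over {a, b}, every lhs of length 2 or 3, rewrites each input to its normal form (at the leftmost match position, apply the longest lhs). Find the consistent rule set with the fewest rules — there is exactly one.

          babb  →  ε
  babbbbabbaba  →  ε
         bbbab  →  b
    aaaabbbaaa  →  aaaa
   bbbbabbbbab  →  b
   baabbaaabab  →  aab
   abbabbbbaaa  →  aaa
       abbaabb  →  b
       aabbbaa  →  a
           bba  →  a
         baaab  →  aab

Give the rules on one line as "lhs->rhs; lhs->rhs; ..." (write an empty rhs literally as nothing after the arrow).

  | babb => bb => ε
  | babbbbabbaba => bbbbabbaba => bbabbaba => abbaba => baba => ba => ε
  | bbbab => bab => b
  | aaaabbbaaa => aaabbaaa => aabaaa => aaaa

abb->b; ba->; bb->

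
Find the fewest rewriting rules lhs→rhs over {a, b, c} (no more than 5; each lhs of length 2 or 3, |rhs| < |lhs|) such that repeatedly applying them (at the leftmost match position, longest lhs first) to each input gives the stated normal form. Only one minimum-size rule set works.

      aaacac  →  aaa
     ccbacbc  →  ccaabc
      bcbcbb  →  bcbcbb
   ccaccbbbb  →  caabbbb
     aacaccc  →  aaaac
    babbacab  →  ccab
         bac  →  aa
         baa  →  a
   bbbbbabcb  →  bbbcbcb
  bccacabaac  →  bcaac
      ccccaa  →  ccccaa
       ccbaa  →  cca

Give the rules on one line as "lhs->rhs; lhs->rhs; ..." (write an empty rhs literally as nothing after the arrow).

  | aaacac => aaaba => aaa
  | ccbacbc => ccaabc
  | bcbcbb
  | ccaccbbbb => cbacbbbb => caabbbb

ba->; bac->aa; bba->c; cac->ba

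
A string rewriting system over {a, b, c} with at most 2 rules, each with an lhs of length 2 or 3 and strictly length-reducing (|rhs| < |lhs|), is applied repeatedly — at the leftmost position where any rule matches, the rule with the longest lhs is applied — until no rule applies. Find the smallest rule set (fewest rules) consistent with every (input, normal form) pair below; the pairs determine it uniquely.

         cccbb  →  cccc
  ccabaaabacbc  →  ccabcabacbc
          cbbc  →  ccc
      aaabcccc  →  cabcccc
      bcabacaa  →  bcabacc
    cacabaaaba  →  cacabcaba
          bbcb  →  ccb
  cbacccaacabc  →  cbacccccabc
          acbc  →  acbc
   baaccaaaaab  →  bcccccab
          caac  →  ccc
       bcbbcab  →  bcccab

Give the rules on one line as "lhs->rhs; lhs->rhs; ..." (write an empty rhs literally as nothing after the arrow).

  | cccbb => cccc
  | ccabaaabacbc => ccabcabacbc
  | cbbc => ccc
  | aaabcccc => cabcccc

aa->c; bb->c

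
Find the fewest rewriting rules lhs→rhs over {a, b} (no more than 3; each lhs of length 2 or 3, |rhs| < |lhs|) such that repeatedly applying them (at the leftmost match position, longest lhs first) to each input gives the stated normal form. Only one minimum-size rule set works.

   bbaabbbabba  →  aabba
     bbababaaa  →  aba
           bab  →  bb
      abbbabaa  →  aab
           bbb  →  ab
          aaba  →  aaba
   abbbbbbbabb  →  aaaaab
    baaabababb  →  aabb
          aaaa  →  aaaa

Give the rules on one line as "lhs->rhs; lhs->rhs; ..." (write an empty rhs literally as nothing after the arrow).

  | bbaabbbabba => bbbbabba => abbabba => abbbba => aabba
  | bbababaaa => bbbabaaa => ababaaa => abbaaa => aba
  | bab => bb
  | abbbabaa => aababaa => aabbaa => aab

baa->; bab->bb; bbb->ab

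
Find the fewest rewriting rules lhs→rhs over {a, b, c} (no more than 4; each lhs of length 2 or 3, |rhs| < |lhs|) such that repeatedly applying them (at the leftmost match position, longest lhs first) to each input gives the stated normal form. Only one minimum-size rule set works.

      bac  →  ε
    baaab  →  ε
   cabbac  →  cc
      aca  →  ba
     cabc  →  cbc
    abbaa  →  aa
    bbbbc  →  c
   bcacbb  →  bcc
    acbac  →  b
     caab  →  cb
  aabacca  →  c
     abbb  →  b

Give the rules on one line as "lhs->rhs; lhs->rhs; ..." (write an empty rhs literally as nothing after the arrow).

ab->b; ac->b; bb->; ca->c

  | bac => bb => ε
  | baaab => baab => bab => bb => ε
  | cabbac => cbbac => cac => cc
  | aca => ba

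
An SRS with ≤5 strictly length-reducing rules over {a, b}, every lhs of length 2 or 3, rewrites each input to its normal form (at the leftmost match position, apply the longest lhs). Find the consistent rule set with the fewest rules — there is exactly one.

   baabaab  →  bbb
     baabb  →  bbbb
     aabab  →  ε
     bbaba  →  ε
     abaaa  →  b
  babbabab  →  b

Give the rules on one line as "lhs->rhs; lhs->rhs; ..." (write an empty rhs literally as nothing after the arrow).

aa->b; ab->; aba->; bba->a

  | baabaab => bbbaab => baab => bbb
  | baabb => bbbb
  | aabab => bbab => ab => ε
  | bbaba => aba => ε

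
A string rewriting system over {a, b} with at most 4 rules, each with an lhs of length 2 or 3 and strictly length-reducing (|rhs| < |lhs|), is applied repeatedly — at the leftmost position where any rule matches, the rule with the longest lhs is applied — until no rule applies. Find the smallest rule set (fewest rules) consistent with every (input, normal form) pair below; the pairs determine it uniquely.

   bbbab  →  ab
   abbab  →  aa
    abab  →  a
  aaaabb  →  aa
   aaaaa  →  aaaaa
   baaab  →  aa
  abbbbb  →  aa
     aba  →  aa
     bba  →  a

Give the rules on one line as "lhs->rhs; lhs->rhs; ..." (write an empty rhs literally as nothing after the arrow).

  | bbbab => bbab => bab => ab
  | abbab => aaab => aa
  | abab => aab => a
  | aaaabb => aaab => aa

aab->a; abb->aa; ba->a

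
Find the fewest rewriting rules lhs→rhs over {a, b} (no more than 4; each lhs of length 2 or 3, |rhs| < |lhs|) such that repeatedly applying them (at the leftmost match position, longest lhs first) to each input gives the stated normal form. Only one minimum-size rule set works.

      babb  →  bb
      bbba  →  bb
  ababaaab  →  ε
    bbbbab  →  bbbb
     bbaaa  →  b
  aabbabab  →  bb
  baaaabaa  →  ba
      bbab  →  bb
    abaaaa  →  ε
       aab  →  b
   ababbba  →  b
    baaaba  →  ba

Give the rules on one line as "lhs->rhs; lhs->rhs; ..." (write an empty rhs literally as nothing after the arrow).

  | babb => bb
  | bbba => bb
  | ababaaab => abaaab => aaab => ab => ε
  | bbbbab => bbbb

aa->; ab->; bba->b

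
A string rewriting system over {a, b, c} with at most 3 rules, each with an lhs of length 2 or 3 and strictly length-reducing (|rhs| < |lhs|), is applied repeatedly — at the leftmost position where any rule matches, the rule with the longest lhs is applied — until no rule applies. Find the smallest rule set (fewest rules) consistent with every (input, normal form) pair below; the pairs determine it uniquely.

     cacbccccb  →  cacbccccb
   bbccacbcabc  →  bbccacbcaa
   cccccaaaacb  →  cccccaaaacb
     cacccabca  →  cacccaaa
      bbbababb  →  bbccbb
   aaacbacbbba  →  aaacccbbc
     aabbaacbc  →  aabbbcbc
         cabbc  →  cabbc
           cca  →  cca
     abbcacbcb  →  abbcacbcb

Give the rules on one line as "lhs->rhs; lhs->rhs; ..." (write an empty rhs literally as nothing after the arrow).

  | cacbccccb
  | bbccacbcabc => bbccacbcaa
  | cccccaaaacb
  | cacccabca => cacccaaa

abc->aa; ba->c; baa->bb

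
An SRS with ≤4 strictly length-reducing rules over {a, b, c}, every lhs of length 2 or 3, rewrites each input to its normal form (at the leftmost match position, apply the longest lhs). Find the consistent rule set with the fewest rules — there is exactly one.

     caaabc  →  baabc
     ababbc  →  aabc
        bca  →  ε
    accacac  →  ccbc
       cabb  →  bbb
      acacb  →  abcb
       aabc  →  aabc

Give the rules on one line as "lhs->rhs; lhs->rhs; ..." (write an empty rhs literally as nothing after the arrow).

  | caaabc => baabc
  | ababbc => aabc
  | bca => ε
  | accacac => acbcac => cccac => ccbc

acb->cc; bab->a; bca->; ca->b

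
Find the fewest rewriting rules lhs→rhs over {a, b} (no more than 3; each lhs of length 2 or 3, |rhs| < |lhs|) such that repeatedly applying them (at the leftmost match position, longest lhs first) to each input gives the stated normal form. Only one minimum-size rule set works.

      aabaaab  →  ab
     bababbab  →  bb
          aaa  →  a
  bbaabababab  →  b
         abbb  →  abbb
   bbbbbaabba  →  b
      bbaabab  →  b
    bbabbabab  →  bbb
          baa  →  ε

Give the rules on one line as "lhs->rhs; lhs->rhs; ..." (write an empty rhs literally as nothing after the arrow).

  | aabaaab => baaab => aaab => ab
  | bababbab => babbab => bbab => bb
  | aaa => a
  | bbaabababab => baabababab => aabababab => bababab => babab => bab => b

aa->; ba->; baa->aa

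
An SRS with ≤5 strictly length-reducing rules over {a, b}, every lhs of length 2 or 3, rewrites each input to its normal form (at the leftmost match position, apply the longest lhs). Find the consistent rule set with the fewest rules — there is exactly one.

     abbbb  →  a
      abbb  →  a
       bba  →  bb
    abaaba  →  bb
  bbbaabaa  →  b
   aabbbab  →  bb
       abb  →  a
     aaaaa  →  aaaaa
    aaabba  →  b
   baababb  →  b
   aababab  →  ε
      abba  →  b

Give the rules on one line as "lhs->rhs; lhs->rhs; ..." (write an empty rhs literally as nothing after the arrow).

ab->a; aba->ba; ba->b; bbb->

  | abbbb => abbb => abb => ab => a
  | abbb => abb => ab => a
  | bba => bb
  | abaaba => baaba => baba => bba => bb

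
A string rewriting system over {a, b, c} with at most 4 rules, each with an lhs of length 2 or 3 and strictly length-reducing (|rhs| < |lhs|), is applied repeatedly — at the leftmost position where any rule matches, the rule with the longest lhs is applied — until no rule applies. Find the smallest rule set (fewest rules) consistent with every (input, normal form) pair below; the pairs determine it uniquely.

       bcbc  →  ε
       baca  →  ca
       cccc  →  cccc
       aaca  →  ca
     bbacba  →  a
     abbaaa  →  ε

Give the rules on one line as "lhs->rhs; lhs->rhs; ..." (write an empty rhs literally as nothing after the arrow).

  | bcbc => abc => aa => ε
  | baca => ca
  | cccc
  | aaca => ca

aa->; ba->; bc->a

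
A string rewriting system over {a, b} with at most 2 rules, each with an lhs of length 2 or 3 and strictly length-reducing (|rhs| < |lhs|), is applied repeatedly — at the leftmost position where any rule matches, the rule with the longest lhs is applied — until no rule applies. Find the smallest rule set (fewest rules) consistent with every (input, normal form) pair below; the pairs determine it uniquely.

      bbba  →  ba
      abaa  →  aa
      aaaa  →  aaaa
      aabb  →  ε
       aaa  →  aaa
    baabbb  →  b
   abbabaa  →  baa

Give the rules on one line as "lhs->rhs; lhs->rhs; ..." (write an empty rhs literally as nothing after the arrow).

  | bbba => bba => ba
  | abaa => aa
  | aaaa
  | aabb => ab => ε

ab->; bb->b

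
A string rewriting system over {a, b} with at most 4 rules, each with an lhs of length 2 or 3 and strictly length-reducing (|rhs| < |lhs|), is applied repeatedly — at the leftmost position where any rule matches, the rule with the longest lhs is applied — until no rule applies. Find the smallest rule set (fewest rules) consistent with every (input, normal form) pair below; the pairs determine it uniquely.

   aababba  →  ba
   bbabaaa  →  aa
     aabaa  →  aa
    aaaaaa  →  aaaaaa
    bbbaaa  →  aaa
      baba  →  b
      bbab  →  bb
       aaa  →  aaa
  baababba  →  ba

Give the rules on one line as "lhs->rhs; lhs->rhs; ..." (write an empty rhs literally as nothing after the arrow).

ab->; aba->; baa->aa

  | aababba => abba => ba
  | bbabaaa => bbaa => baa => aa
  | aabaa => aa
  | aaaaaa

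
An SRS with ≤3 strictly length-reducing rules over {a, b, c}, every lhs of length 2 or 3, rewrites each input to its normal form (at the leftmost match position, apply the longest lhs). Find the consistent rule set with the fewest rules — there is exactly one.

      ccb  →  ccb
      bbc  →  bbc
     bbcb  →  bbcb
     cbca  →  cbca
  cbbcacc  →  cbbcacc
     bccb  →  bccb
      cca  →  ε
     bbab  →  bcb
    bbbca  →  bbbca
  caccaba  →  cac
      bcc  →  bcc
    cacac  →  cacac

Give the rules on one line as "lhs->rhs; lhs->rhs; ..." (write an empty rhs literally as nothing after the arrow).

  | ccb
  | bbc
  | bbcb
  | cbca

ba->c; cca->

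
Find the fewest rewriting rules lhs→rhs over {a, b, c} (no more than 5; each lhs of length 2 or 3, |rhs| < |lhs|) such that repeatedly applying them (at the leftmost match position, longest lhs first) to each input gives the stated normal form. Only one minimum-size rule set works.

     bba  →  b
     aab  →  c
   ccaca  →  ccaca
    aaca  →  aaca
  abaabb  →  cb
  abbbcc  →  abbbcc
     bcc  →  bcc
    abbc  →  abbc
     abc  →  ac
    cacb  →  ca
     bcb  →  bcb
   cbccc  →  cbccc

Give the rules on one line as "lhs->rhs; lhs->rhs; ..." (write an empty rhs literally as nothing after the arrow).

  | bba => b
  | aab => c
  | ccaca
  | aaca

aab->c; abc->ac; acb->a; ba->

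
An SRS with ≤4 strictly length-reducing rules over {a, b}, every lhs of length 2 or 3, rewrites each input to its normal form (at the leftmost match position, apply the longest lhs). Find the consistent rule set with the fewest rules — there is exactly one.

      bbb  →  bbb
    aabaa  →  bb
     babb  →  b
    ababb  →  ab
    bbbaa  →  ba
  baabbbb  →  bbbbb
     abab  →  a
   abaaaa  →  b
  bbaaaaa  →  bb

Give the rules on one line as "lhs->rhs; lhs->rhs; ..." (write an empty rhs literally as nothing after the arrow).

  | bbb
  | aabaa => baa => bb
  | babb => b
  | ababb => ab

aa->b; aab->b; bab->; bba->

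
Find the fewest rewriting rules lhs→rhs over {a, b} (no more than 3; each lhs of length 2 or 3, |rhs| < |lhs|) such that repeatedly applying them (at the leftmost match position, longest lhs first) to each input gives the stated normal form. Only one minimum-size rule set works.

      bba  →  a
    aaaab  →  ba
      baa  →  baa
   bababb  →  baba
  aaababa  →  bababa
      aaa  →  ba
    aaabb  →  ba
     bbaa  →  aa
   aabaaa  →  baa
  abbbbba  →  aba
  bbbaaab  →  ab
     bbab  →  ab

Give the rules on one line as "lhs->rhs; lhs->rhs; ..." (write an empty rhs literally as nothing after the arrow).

aaa->ba; aab->a; bb->

  | bba => a
  | aaaab => baab => ba
  | baa
  | bababb => baba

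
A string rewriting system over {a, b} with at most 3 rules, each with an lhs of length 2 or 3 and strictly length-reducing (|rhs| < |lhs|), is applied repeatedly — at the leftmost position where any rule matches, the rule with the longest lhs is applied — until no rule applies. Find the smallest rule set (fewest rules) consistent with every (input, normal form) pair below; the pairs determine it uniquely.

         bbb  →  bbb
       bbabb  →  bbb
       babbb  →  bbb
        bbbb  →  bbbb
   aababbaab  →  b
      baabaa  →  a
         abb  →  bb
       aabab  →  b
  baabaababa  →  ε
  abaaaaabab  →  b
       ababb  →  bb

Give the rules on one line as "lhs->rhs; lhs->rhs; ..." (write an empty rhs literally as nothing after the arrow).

ab->b; ba->

  | bbb
  | bbabb => bbb
  | babbb => bbb
  | bbbb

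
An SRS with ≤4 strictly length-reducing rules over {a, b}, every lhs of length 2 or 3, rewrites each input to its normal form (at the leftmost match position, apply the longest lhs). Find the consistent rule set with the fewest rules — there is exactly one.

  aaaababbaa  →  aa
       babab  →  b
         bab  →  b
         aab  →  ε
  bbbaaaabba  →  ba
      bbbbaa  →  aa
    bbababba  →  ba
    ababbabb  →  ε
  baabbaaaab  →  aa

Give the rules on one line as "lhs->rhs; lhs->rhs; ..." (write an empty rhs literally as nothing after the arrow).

aab->; ab->; bb->

  | aaaababbaa => aaabbaa => abaa => aa
  | babab => bab => b
  | bab => b
  | aab => ε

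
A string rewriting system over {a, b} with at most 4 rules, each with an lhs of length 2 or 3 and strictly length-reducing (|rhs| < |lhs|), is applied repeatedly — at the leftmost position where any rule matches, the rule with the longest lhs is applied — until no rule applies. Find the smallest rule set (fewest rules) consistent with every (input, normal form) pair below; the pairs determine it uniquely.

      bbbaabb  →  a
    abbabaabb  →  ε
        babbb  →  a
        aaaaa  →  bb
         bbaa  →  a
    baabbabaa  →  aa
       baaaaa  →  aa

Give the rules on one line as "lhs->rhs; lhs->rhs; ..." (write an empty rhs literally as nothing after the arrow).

aaa->b; ab->; baa->bb; bbb->a

  | bbbaabb => aaabb => bbb => a
  | abbabaabb => babaabb => baabb => bbbb => ab => ε
  | babbb => bbb => a
  | aaaaa => baa => bb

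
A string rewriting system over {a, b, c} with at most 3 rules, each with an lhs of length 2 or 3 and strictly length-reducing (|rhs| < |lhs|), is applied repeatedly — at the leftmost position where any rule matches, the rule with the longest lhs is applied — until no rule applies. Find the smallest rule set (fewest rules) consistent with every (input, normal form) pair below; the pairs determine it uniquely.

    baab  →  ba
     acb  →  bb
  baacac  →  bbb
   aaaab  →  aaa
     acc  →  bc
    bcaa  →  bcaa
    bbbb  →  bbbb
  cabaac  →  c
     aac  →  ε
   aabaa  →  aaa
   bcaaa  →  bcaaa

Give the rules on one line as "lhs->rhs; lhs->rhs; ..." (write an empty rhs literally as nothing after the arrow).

  | baab => ba
  | acb => bb
  | baacac => babac => bbac => bbb
  | aaaab => aaa

ab->; ac->b; bab->bb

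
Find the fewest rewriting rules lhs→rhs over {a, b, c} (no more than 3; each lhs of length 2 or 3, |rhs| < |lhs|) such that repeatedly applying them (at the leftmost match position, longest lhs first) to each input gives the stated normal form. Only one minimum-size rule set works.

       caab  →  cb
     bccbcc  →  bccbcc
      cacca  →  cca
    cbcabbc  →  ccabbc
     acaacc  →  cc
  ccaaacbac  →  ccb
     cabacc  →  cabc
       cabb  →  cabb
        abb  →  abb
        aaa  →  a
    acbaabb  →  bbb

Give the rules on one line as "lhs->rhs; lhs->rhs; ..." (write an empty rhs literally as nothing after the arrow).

aa->; ac->; bca->ca

  | caab => cb
  | bccbcc
  | cacca => cca
  | cbcabbc => ccabbc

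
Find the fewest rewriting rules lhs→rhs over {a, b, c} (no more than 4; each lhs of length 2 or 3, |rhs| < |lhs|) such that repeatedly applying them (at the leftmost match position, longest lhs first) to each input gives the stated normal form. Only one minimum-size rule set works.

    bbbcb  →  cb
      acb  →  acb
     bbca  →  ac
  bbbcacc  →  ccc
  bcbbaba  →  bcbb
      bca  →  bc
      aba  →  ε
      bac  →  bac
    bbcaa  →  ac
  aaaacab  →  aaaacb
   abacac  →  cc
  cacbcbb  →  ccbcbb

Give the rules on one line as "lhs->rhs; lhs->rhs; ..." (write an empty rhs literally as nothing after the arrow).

  | bbbcb => cb
  | acb
  | bbca => aca => ac
  | bbbcacc => cacc => ccc

aba->; bbb->; bbc->ac; ca->c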